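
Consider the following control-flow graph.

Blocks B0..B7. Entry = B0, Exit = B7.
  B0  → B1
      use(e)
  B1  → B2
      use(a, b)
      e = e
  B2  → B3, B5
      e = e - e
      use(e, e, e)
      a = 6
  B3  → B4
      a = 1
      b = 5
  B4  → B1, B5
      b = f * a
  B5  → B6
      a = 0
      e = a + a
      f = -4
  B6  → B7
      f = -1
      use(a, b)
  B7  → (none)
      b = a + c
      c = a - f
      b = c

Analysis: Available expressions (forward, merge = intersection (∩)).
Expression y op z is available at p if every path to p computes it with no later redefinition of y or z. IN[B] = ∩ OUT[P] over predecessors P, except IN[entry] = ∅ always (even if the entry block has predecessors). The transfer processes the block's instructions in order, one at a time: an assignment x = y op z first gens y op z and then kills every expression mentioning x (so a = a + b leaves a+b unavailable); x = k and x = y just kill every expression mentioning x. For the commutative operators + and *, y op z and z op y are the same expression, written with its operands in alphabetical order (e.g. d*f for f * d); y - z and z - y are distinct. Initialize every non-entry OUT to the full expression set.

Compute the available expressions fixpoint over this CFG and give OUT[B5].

Per-block solution:
  B0: | IN={} | OUT={}
  B1: | IN={} | OUT={}
  B2: | IN={} | OUT={}
  B3: | IN={} | OUT={}
  B4: | IN={} | OUT={a*f}
  B5: | IN={} | OUT={a+a}
  B6: | IN={a+a} | OUT={a+a}
  B7: | IN={a+a} | OUT={a+a, a-f}

Merge at B5: IN[B5] = OUT[B2] ∩ OUT[B4] = {}
Applying B5's transfer function to that IN value gives OUT[B5] (row B5 above).

Answer: {a+a}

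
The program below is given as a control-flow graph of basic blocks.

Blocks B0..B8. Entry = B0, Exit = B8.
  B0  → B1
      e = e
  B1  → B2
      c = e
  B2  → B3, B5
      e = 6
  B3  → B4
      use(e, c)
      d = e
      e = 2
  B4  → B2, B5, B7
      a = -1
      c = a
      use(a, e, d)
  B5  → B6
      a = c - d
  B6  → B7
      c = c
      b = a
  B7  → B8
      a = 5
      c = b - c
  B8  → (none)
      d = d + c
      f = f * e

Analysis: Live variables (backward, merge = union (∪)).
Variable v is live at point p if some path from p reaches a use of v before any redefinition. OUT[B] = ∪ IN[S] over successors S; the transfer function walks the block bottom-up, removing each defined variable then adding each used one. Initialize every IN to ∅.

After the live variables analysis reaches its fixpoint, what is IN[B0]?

Converged values:
  B0: | IN={b, d, e, f} | OUT={b, d, e, f}
  B1: | IN={b, d, e, f} | OUT={b, c, d, f}
  B2: | IN={b, c, d, f} | OUT={b, c, d, e, f}
  B3: | IN={b, c, e, f} | OUT={b, d, e, f}
  B4: | IN={b, d, e, f} | OUT={b, c, d, e, f}
  B5: | IN={c, d, e, f} | OUT={a, c, d, e, f}
  B6: | IN={a, c, d, e, f} | OUT={b, c, d, e, f}
  B7: | IN={b, c, d, e, f} | OUT={c, d, e, f}
  B8: | IN={c, d, e, f} | OUT={}

Merge at B0: OUT[B0] = IN[B1] = {b, d, e, f}
Applying B0's transfer function to that OUT value gives IN[B0] (row B0 above).

Answer: {b, d, e, f}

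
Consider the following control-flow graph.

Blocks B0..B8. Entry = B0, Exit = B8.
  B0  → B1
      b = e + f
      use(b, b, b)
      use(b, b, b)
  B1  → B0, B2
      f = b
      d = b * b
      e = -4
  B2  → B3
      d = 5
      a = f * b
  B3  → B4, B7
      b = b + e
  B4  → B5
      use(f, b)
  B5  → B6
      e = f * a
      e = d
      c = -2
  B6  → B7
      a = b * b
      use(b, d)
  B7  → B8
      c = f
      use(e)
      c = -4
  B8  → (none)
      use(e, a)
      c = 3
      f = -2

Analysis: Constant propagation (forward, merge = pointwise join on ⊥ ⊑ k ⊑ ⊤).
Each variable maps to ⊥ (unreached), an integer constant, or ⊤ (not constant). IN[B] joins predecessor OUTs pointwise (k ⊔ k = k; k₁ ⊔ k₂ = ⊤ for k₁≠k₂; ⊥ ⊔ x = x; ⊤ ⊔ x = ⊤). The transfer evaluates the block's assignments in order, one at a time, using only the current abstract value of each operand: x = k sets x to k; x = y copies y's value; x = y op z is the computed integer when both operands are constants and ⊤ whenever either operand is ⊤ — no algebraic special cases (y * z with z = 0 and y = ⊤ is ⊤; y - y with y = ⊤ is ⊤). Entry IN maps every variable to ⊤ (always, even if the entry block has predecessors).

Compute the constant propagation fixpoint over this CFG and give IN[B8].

Answer: {a: ⊤, b: ⊤, c: -4, d: 5, e: ⊤, f: ⊤}

Working:
Per-block solution:
  B0:  IN=(all ⊤)  OUT=(all ⊤)
  B1:  IN=(all ⊤)  OUT={e:-4; rest ⊤}
  B2:  IN={e:-4; rest ⊤}  OUT={d:5, e:-4; rest ⊤}
  B3:  IN={d:5, e:-4; rest ⊤}  OUT={d:5, e:-4; rest ⊤}
  B4:  IN={d:5, e:-4; rest ⊤}  OUT={d:5, e:-4; rest ⊤}
  B5:  IN={d:5, e:-4; rest ⊤}  OUT={c:-2, d:5, e:5; rest ⊤}
  B6:  IN={c:-2, d:5, e:5; rest ⊤}  OUT={c:-2, d:5, e:5; rest ⊤}
  B7:  IN={d:5; rest ⊤}  OUT={c:-4, d:5; rest ⊤}
  B8:  IN={c:-4, d:5; rest ⊤}  OUT={c:3, d:5, f:-2; rest ⊤}

Merge at B8: IN[B8] = OUT[B7] = {a: ⊤, b: ⊤, c: -4, d: 5, e: ⊤, f: ⊤}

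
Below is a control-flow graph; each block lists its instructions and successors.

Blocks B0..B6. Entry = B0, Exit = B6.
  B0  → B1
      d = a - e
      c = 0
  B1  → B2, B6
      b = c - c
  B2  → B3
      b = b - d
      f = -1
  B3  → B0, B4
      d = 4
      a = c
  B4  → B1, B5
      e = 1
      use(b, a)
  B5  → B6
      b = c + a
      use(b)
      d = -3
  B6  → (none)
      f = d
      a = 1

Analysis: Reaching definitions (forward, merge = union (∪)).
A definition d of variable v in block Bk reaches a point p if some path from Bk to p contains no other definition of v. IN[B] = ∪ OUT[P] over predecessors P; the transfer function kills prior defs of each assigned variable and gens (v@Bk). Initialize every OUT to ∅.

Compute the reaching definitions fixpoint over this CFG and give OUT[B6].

Answer: {a@B6, b@B1, b@B5, c@B0, d@B0, d@B3, d@B5, e@B4, f@B6}

Trace:
Converged values:
  B0:   IN={a@B3, b@B2, c@B0, d@B3, e@B4, f@B2}   OUT={a@B3, b@B2, c@B0, d@B0, e@B4, f@B2}
  B1:   IN={a@B3, b@B2, c@B0, d@B0, d@B3, e@B4, f@B2}   OUT={a@B3, b@B1, c@B0, d@B0, d@B3, e@B4, f@B2}
  B2:   IN={a@B3, b@B1, c@B0, d@B0, d@B3, e@B4, f@B2}   OUT={a@B3, b@B2, c@B0, d@B0, d@B3, e@B4, f@B2}
  B3:   IN={a@B3, b@B2, c@B0, d@B0, d@B3, e@B4, f@B2}   OUT={a@B3, b@B2, c@B0, d@B3, e@B4, f@B2}
  B4:   IN={a@B3, b@B2, c@B0, d@B3, e@B4, f@B2}   OUT={a@B3, b@B2, c@B0, d@B3, e@B4, f@B2}
  B5:   IN={a@B3, b@B2, c@B0, d@B3, e@B4, f@B2}   OUT={a@B3, b@B5, c@B0, d@B5, e@B4, f@B2}
  B6:   IN={a@B3, b@B1, b@B5, c@B0, d@B0, d@B3, d@B5, e@B4, f@B2}   OUT={a@B6, b@B1, b@B5, c@B0, d@B0, d@B3, d@B5, e@B4, f@B6}

Merge at B6: IN[B6] = OUT[B1] ⊔ OUT[B5] = {a@B3, b@B1, b@B5, c@B0, d@B0, d@B3, d@B5, e@B4, f@B2}
Applying B6's transfer function to that IN value gives OUT[B6] (row B6 above).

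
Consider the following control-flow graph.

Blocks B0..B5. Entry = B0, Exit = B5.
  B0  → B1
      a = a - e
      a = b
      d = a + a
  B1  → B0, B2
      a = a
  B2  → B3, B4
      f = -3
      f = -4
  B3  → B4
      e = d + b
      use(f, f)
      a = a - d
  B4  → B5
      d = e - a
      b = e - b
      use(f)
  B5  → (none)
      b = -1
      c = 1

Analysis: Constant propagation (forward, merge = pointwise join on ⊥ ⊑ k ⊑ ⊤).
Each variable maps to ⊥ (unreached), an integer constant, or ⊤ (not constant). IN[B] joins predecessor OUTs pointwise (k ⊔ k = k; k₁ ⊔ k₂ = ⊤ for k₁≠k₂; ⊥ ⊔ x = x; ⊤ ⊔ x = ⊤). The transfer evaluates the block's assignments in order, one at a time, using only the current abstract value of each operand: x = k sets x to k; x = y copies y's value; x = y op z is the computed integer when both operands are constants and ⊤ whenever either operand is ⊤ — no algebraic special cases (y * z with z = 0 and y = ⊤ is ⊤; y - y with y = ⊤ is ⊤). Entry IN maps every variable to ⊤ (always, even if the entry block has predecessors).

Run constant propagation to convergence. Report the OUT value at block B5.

Per-block solution:
  B0:   IN=(all ⊤)   OUT=(all ⊤)
  B1:   IN=(all ⊤)   OUT=(all ⊤)
  B2:   IN=(all ⊤)   OUT={f:-4; rest ⊤}
  B3:   IN={f:-4; rest ⊤}   OUT={f:-4; rest ⊤}
  B4:   IN={f:-4; rest ⊤}   OUT={f:-4; rest ⊤}
  B5:   IN={f:-4; rest ⊤}   OUT={b:-1, c:1, f:-4; rest ⊤}

Merge at B5: IN[B5] = OUT[B4] = {a: ⊤, b: ⊤, c: ⊤, d: ⊤, e: ⊤, f: -4}
Applying B5's transfer function to that IN value gives OUT[B5] (row B5 above).

Answer: {a: ⊤, b: -1, c: 1, d: ⊤, e: ⊤, f: -4}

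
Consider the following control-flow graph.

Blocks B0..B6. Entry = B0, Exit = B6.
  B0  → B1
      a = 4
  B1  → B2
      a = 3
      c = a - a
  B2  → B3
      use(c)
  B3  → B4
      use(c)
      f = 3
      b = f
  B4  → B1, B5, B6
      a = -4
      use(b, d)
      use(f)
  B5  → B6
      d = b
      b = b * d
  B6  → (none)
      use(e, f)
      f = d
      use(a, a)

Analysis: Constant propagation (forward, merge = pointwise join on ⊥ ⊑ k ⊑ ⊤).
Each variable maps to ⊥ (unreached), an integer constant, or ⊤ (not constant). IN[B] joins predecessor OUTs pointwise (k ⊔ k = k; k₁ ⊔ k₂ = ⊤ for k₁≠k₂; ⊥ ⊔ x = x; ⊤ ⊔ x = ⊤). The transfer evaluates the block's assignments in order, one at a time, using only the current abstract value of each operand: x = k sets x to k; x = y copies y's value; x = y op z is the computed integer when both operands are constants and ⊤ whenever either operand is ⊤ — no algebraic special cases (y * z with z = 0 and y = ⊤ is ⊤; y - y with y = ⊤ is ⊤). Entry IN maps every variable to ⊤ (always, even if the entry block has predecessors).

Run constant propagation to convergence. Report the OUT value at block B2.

Per-block solution:
  B0:  IN=(all ⊤)  OUT={a:4; rest ⊤}
  B1:  IN=(all ⊤)  OUT={a:3, c:0; rest ⊤}
  B2:  IN={a:3, c:0; rest ⊤}  OUT={a:3, c:0; rest ⊤}
  B3:  IN={a:3, c:0; rest ⊤}  OUT={a:3, b:3, c:0, f:3; rest ⊤}
  B4:  IN={a:3, b:3, c:0, f:3; rest ⊤}  OUT={a:-4, b:3, c:0, f:3; rest ⊤}
  B5:  IN={a:-4, b:3, c:0, f:3; rest ⊤}  OUT={a:-4, b:9, c:0, d:3, f:3; rest ⊤}
  B6:  IN={a:-4, c:0, f:3; rest ⊤}  OUT={a:-4, c:0; rest ⊤}

Merge at B2: IN[B2] = OUT[B1] = {a: 3, b: ⊤, c: 0, d: ⊤, e: ⊤, f: ⊤}
Applying B2's transfer function to that IN value gives OUT[B2] (row B2 above).

Answer: {a: 3, b: ⊤, c: 0, d: ⊤, e: ⊤, f: ⊤}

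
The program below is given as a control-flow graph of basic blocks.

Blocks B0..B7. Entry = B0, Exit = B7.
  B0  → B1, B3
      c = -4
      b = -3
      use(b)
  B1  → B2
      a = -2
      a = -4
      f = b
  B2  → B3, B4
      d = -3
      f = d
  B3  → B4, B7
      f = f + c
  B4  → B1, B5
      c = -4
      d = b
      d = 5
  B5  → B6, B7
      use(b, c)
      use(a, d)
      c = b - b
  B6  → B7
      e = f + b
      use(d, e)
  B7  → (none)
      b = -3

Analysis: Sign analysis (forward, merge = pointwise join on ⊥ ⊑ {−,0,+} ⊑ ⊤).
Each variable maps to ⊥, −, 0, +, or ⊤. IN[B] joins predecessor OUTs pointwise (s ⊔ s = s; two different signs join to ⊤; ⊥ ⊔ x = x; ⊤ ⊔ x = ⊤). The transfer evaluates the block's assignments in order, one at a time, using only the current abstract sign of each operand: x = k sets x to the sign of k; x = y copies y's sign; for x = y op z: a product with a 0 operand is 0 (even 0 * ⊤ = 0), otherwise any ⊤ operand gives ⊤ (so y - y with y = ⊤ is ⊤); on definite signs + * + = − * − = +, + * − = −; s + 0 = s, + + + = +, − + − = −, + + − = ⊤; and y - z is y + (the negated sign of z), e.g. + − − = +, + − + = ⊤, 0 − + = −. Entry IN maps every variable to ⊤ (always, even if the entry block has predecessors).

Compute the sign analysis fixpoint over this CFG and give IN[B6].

Answer: {a: ⊤, b: -, c: ⊤, d: +, e: ⊤, f: ⊤}

Derivation:
Per-block solution:
  B0:  IN=(all ⊤)  OUT={b:-, c:-; rest ⊤}
  B1:  IN={b:-, c:-; rest ⊤}  OUT={a:-, b:-, c:-, f:-; rest ⊤}
  B2:  IN={a:-, b:-, c:-, f:-; rest ⊤}  OUT={a:-, b:-, c:-, d:-, f:-; rest ⊤}
  B3:  IN={b:-, c:-; rest ⊤}  OUT={b:-, c:-; rest ⊤}
  B4:  IN={b:-, c:-; rest ⊤}  OUT={b:-, c:-, d:+; rest ⊤}
  B5:  IN={b:-, c:-, d:+; rest ⊤}  OUT={b:-, d:+; rest ⊤}
  B6:  IN={b:-, d:+; rest ⊤}  OUT={b:-, d:+; rest ⊤}
  B7:  IN={b:-; rest ⊤}  OUT={b:-; rest ⊤}

Merge at B6: IN[B6] = OUT[B5] = {a: ⊤, b: -, c: ⊤, d: +, e: ⊤, f: ⊤}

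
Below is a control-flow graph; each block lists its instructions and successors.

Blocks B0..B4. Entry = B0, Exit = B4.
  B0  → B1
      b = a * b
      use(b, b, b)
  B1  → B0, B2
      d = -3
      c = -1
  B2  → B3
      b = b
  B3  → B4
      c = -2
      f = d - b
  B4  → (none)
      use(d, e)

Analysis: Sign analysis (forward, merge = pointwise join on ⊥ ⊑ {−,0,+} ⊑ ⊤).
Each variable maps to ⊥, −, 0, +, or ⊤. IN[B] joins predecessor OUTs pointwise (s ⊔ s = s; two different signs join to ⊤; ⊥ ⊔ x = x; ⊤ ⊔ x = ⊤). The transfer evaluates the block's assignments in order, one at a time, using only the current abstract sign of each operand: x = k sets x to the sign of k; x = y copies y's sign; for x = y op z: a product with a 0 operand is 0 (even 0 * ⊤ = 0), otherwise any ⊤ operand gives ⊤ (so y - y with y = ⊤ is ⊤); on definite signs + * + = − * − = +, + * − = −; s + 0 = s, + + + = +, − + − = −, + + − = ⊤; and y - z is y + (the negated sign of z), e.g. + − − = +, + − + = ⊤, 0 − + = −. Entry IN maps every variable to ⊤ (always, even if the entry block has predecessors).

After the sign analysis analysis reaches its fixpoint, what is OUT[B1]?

Converged values:
  B0: | IN=(all ⊤) | OUT=(all ⊤)
  B1: | IN=(all ⊤) | OUT={c:-, d:-; rest ⊤}
  B2: | IN={c:-, d:-; rest ⊤} | OUT={c:-, d:-; rest ⊤}
  B3: | IN={c:-, d:-; rest ⊤} | OUT={c:-, d:-; rest ⊤}
  B4: | IN={c:-, d:-; rest ⊤} | OUT={c:-, d:-; rest ⊤}

Merge at B1: IN[B1] = OUT[B0] = {a: ⊤, b: ⊤, c: ⊤, d: ⊤, e: ⊤, f: ⊤}
Applying B1's transfer function to that IN value gives OUT[B1] (row B1 above).

Answer: {a: ⊤, b: ⊤, c: -, d: -, e: ⊤, f: ⊤}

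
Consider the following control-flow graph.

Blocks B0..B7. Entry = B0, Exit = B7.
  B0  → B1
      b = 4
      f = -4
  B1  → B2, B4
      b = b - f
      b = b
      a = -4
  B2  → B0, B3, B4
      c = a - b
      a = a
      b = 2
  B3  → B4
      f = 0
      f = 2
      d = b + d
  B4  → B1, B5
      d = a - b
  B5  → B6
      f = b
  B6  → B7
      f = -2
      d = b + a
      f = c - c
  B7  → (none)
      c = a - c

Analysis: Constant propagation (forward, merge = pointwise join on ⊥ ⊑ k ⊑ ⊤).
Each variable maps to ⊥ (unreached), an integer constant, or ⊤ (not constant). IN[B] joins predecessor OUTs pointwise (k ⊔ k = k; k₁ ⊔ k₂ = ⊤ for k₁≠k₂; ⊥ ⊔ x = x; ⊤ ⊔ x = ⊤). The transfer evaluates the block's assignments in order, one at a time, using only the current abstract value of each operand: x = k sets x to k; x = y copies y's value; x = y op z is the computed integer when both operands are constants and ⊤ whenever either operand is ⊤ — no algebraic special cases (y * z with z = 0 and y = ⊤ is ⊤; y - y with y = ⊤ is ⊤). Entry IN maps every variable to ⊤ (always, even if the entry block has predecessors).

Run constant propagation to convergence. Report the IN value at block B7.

Answer: {a: -4, b: ⊤, c: ⊤, d: ⊤, e: ⊤, f: ⊤}

Trace:
Fixpoint table:
  B0: | IN=(all ⊤) | OUT={b:4, f:-4; rest ⊤}
  B1: | IN=(all ⊤) | OUT={a:-4; rest ⊤}
  B2: | IN={a:-4; rest ⊤} | OUT={a:-4, b:2; rest ⊤}
  B3: | IN={a:-4, b:2; rest ⊤} | OUT={a:-4, b:2, f:2; rest ⊤}
  B4: | IN={a:-4; rest ⊤} | OUT={a:-4; rest ⊤}
  B5: | IN={a:-4; rest ⊤} | OUT={a:-4; rest ⊤}
  B6: | IN={a:-4; rest ⊤} | OUT={a:-4; rest ⊤}
  B7: | IN={a:-4; rest ⊤} | OUT={a:-4; rest ⊤}

Merge at B7: IN[B7] = OUT[B6] = {a: -4, b: ⊤, c: ⊤, d: ⊤, e: ⊤, f: ⊤}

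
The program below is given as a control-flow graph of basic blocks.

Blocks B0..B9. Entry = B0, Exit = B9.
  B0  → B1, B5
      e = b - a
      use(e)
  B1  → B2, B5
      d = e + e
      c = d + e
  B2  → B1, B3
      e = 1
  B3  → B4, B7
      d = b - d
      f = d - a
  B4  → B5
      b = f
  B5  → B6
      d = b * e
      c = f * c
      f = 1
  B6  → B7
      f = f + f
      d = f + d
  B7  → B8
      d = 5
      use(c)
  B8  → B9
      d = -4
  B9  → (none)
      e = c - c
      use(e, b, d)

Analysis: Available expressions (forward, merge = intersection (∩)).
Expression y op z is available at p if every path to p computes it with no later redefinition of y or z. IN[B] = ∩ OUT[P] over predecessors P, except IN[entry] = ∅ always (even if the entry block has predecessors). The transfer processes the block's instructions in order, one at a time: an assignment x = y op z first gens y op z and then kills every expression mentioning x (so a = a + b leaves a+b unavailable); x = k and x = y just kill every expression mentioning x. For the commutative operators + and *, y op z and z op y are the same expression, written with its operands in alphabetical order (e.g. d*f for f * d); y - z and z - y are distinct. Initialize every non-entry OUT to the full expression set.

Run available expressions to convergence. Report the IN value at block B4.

Per-block solution:
  B0: | IN={} | OUT={b-a}
  B1: | IN={b-a} | OUT={b-a, d+e, e+e}
  B2: | IN={b-a, d+e, e+e} | OUT={b-a}
  B3: | IN={b-a} | OUT={b-a, d-a}
  B4: | IN={b-a, d-a} | OUT={d-a}
  B5: | IN={} | OUT={b*e}
  B6: | IN={b*e} | OUT={b*e}
  B7: | IN={} | OUT={}
  B8: | IN={} | OUT={}
  B9: | IN={} | OUT={c-c}

Merge at B4: IN[B4] = OUT[B3] = {b-a, d-a}

Answer: {b-a, d-a}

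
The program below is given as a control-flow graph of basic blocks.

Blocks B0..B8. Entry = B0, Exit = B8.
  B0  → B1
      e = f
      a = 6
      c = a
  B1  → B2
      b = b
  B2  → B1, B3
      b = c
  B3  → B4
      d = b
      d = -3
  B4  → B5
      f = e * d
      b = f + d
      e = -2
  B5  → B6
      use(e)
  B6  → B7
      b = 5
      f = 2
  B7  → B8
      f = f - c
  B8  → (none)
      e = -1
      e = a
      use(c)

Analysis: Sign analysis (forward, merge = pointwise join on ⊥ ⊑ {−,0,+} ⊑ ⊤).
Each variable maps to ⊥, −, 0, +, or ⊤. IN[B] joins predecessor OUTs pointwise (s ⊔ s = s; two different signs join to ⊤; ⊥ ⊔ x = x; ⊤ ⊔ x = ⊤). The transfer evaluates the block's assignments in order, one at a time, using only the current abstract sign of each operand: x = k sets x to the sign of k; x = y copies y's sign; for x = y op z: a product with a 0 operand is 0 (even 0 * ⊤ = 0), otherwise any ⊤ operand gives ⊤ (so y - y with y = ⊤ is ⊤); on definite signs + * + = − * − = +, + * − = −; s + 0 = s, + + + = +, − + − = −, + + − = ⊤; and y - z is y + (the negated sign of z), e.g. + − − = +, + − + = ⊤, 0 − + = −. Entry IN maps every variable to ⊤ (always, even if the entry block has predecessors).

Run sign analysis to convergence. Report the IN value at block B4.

Converged values:
  B0:  IN=(all ⊤)  OUT={a:+, c:+; rest ⊤}
  B1:  IN={a:+, c:+; rest ⊤}  OUT={a:+, c:+; rest ⊤}
  B2:  IN={a:+, c:+; rest ⊤}  OUT={a:+, b:+, c:+; rest ⊤}
  B3:  IN={a:+, b:+, c:+; rest ⊤}  OUT={a:+, b:+, c:+, d:-; rest ⊤}
  B4:  IN={a:+, b:+, c:+, d:-; rest ⊤}  OUT={a:+, c:+, d:-, e:-; rest ⊤}
  B5:  IN={a:+, c:+, d:-, e:-; rest ⊤}  OUT={a:+, c:+, d:-, e:-; rest ⊤}
  B6:  IN={a:+, c:+, d:-, e:-; rest ⊤}  OUT={a:+, b:+, c:+, d:-, e:-, f:+; rest ⊤}
  B7:  IN={a:+, b:+, c:+, d:-, e:-, f:+; rest ⊤}  OUT={a:+, b:+, c:+, d:-, e:-; rest ⊤}
  B8:  IN={a:+, b:+, c:+, d:-, e:-; rest ⊤}  OUT={a:+, b:+, c:+, d:-, e:+; rest ⊤}

Merge at B4: IN[B4] = OUT[B3] = {a: +, b: +, c: +, d: -, e: ⊤, f: ⊤}

Answer: {a: +, b: +, c: +, d: -, e: ⊤, f: ⊤}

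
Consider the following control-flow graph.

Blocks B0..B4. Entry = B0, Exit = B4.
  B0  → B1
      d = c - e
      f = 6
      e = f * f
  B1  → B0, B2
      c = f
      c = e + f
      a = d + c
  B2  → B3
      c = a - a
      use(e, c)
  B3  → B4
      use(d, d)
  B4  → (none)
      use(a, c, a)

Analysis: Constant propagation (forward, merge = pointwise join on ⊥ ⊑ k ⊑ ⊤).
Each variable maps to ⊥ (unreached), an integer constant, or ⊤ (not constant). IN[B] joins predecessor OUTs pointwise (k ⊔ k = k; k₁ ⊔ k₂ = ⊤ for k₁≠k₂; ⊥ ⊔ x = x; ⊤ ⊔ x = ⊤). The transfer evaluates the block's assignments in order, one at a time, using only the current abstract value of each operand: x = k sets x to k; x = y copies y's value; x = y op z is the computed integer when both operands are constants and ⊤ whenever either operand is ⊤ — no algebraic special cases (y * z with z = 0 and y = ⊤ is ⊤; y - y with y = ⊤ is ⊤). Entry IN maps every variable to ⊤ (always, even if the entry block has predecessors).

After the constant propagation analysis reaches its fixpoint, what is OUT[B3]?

Per-block solution:
  B0: | IN=(all ⊤) | OUT={e:36, f:6; rest ⊤}
  B1: | IN={e:36, f:6; rest ⊤} | OUT={c:42, e:36, f:6; rest ⊤}
  B2: | IN={c:42, e:36, f:6; rest ⊤} | OUT={e:36, f:6; rest ⊤}
  B3: | IN={e:36, f:6; rest ⊤} | OUT={e:36, f:6; rest ⊤}
  B4: | IN={e:36, f:6; rest ⊤} | OUT={e:36, f:6; rest ⊤}

Merge at B3: IN[B3] = OUT[B2] = {a: ⊤, b: ⊤, c: ⊤, d: ⊤, e: 36, f: 6}
Applying B3's transfer function to that IN value gives OUT[B3] (row B3 above).

Answer: {a: ⊤, b: ⊤, c: ⊤, d: ⊤, e: 36, f: 6}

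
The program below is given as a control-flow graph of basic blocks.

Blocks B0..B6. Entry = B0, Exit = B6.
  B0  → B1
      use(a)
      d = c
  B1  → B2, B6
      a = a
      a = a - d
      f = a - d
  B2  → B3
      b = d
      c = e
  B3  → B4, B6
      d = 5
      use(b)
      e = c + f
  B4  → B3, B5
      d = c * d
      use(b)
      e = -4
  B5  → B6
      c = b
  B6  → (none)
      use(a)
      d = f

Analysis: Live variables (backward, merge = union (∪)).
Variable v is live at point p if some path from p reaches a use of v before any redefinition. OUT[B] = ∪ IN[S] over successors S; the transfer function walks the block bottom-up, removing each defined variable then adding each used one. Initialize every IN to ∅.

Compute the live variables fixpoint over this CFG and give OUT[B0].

Answer: {a, d, e}

Working:
Converged values:
  B0:   IN={a, c, e}   OUT={a, d, e}
  B1:   IN={a, d, e}   OUT={a, d, e, f}
  B2:   IN={a, d, e, f}   OUT={a, b, c, f}
  B3:   IN={a, b, c, f}   OUT={a, b, c, d, f}
  B4:   IN={a, b, c, d, f}   OUT={a, b, c, f}
  B5:   IN={a, b, f}   OUT={a, f}
  B6:   IN={a, f}   OUT={}

Merge at B0: OUT[B0] = IN[B1] = {a, d, e}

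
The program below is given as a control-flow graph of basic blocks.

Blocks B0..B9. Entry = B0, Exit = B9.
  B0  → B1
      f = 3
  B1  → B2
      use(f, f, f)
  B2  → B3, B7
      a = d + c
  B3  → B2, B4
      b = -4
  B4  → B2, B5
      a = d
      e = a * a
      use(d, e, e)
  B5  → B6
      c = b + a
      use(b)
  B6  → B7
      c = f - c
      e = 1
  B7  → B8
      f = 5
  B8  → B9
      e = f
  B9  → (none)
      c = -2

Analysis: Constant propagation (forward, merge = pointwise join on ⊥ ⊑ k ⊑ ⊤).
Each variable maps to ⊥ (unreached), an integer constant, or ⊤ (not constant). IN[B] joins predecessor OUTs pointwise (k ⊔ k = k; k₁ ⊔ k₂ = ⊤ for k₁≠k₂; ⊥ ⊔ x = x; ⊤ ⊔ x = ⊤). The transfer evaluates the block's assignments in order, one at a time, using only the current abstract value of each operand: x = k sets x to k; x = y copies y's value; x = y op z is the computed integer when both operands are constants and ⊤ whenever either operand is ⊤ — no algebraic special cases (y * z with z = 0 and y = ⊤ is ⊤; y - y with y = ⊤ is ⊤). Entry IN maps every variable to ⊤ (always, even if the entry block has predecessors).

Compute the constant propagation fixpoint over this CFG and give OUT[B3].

Answer: {a: ⊤, b: -4, c: ⊤, d: ⊤, e: ⊤, f: 3}

Working:
Converged values:
  B0:  IN=(all ⊤)  OUT={f:3; rest ⊤}
  B1:  IN={f:3; rest ⊤}  OUT={f:3; rest ⊤}
  B2:  IN={f:3; rest ⊤}  OUT={f:3; rest ⊤}
  B3:  IN={f:3; rest ⊤}  OUT={b:-4, f:3; rest ⊤}
  B4:  IN={b:-4, f:3; rest ⊤}  OUT={b:-4, f:3; rest ⊤}
  B5:  IN={b:-4, f:3; rest ⊤}  OUT={b:-4, f:3; rest ⊤}
  B6:  IN={b:-4, f:3; rest ⊤}  OUT={b:-4, e:1, f:3; rest ⊤}
  B7:  IN={f:3; rest ⊤}  OUT={f:5; rest ⊤}
  B8:  IN={f:5; rest ⊤}  OUT={e:5, f:5; rest ⊤}
  B9:  IN={e:5, f:5; rest ⊤}  OUT={c:-2, e:5, f:5; rest ⊤}

Merge at B3: IN[B3] = OUT[B2] = {a: ⊤, b: ⊤, c: ⊤, d: ⊤, e: ⊤, f: 3}
Applying B3's transfer function to that IN value gives OUT[B3] (row B3 above).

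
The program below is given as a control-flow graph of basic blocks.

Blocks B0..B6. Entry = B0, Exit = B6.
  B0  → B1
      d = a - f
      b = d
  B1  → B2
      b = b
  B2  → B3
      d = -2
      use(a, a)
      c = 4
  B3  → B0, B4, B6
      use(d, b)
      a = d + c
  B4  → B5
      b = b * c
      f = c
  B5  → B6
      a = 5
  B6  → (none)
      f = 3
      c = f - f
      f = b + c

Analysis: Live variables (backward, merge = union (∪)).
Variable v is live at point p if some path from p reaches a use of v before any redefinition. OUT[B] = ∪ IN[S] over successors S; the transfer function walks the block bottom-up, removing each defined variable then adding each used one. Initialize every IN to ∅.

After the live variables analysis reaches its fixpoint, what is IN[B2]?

Fixpoint table:
  B0:  IN={a, f}  OUT={a, b, f}
  B1:  IN={a, b, f}  OUT={a, b, f}
  B2:  IN={a, b, f}  OUT={b, c, d, f}
  B3:  IN={b, c, d, f}  OUT={a, b, c, f}
  B4:  IN={b, c}  OUT={b}
  B5:  IN={b}  OUT={b}
  B6:  IN={b}  OUT={}

Merge at B2: OUT[B2] = IN[B3] = {b, c, d, f}
Applying B2's transfer function to that OUT value gives IN[B2] (row B2 above).

Answer: {a, b, f}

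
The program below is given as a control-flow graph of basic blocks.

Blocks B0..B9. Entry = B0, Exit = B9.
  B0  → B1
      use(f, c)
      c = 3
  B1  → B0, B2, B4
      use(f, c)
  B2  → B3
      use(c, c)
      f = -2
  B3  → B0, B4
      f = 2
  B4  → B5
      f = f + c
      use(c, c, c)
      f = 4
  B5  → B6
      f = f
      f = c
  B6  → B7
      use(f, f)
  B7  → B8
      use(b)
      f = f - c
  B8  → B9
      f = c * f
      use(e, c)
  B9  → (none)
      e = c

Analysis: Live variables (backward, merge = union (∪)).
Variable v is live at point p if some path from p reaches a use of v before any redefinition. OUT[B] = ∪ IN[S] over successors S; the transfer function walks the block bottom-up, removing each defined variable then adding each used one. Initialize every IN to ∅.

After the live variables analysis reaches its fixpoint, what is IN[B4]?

Answer: {b, c, e, f}

Derivation:
Fixpoint table:
  B0: | IN={b, c, e, f} | OUT={b, c, e, f}
  B1: | IN={b, c, e, f} | OUT={b, c, e, f}
  B2: | IN={b, c, e} | OUT={b, c, e}
  B3: | IN={b, c, e} | OUT={b, c, e, f}
  B4: | IN={b, c, e, f} | OUT={b, c, e, f}
  B5: | IN={b, c, e, f} | OUT={b, c, e, f}
  B6: | IN={b, c, e, f} | OUT={b, c, e, f}
  B7: | IN={b, c, e, f} | OUT={c, e, f}
  B8: | IN={c, e, f} | OUT={c}
  B9: | IN={c} | OUT={}

Merge at B4: OUT[B4] = IN[B5] = {b, c, e, f}
Applying B4's transfer function to that OUT value gives IN[B4] (row B4 above).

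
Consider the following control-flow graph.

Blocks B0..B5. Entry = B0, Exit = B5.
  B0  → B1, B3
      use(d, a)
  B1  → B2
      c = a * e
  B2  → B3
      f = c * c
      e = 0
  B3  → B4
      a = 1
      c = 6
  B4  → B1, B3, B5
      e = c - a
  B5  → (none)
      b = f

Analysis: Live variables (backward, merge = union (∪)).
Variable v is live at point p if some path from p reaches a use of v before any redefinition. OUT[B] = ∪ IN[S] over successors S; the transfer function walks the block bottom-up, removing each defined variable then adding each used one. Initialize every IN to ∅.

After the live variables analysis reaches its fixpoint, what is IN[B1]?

Answer: {a, e}

Working:
Converged values:
  B0: | IN={a, d, e, f} | OUT={a, e, f}
  B1: | IN={a, e} | OUT={c}
  B2: | IN={c} | OUT={f}
  B3: | IN={f} | OUT={a, c, f}
  B4: | IN={a, c, f} | OUT={a, e, f}
  B5: | IN={f} | OUT={}

Merge at B1: OUT[B1] = IN[B2] = {c}
Applying B1's transfer function to that OUT value gives IN[B1] (row B1 above).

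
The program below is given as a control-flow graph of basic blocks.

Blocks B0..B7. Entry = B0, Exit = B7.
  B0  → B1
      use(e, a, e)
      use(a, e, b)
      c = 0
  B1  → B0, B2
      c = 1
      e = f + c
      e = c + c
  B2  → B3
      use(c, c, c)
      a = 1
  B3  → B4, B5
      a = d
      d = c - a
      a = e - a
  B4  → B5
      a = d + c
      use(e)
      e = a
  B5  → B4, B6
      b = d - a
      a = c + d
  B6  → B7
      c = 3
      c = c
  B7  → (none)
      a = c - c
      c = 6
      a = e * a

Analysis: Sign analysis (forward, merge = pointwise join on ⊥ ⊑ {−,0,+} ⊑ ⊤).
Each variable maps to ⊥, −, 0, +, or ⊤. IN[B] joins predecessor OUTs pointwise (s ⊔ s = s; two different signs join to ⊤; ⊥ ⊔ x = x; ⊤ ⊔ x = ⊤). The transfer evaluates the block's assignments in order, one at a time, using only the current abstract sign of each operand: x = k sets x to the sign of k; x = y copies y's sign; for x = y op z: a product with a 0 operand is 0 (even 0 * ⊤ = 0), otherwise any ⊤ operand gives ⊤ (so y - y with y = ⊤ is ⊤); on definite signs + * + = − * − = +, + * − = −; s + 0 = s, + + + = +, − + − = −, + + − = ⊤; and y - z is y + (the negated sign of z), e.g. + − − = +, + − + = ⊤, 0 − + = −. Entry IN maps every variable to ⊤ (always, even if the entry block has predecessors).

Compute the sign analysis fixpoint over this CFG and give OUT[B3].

Answer: {a: ⊤, b: ⊤, c: +, d: ⊤, e: +, f: ⊤}

Working:
Fixpoint table:
  B0:   IN=(all ⊤)   OUT={c:0; rest ⊤}
  B1:   IN={c:0; rest ⊤}   OUT={c:+, e:+; rest ⊤}
  B2:   IN={c:+, e:+; rest ⊤}   OUT={a:+, c:+, e:+; rest ⊤}
  B3:   IN={a:+, c:+, e:+; rest ⊤}   OUT={c:+, e:+; rest ⊤}
  B4:   IN={c:+; rest ⊤}   OUT={c:+; rest ⊤}
  B5:   IN={c:+; rest ⊤}   OUT={c:+; rest ⊤}
  B6:   IN={c:+; rest ⊤}   OUT={c:+; rest ⊤}
  B7:   IN={c:+; rest ⊤}   OUT={c:+; rest ⊤}

Merge at B3: IN[B3] = OUT[B2] = {a: +, b: ⊤, c: +, d: ⊤, e: +, f: ⊤}
Applying B3's transfer function to that IN value gives OUT[B3] (row B3 above).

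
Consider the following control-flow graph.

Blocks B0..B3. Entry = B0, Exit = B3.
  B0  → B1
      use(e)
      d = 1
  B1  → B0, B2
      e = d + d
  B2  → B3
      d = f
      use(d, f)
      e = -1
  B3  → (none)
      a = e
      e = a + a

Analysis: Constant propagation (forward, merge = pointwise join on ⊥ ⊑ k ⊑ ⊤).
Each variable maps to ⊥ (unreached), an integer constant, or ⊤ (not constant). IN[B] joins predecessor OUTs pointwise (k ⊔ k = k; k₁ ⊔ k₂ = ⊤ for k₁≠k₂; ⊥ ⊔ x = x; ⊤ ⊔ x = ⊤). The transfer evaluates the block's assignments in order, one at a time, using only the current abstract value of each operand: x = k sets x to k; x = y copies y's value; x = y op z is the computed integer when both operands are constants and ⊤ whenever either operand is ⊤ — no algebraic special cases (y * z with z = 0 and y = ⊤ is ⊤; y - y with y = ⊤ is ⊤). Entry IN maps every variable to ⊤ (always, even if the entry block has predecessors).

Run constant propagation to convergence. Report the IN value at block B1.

Answer: {a: ⊤, b: ⊤, c: ⊤, d: 1, e: ⊤, f: ⊤}

Working:
Per-block solution:
  B0:   IN=(all ⊤)   OUT={d:1; rest ⊤}
  B1:   IN={d:1; rest ⊤}   OUT={d:1, e:2; rest ⊤}
  B2:   IN={d:1, e:2; rest ⊤}   OUT={e:-1; rest ⊤}
  B3:   IN={e:-1; rest ⊤}   OUT={a:-1, e:-2; rest ⊤}

Merge at B1: IN[B1] = OUT[B0] = {a: ⊤, b: ⊤, c: ⊤, d: 1, e: ⊤, f: ⊤}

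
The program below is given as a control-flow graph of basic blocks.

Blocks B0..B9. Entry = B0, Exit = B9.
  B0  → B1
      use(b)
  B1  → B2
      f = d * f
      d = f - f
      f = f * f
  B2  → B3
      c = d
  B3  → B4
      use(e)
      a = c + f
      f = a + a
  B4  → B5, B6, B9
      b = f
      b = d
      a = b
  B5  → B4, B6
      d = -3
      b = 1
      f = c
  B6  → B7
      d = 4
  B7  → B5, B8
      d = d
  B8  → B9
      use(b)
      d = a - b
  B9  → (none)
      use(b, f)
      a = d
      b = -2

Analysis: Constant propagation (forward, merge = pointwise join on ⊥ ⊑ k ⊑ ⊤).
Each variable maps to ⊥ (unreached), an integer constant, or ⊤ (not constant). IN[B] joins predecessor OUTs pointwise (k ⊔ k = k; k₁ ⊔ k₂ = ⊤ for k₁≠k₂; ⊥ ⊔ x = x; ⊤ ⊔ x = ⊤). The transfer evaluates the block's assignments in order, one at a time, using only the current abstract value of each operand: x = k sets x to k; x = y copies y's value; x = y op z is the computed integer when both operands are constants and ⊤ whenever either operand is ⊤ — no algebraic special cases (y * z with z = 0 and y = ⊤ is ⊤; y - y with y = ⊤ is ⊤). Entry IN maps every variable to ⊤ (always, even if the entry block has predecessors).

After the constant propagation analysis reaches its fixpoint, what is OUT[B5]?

Converged values:
  B0:   IN=(all ⊤)   OUT=(all ⊤)
  B1:   IN=(all ⊤)   OUT=(all ⊤)
  B2:   IN=(all ⊤)   OUT=(all ⊤)
  B3:   IN=(all ⊤)   OUT=(all ⊤)
  B4:   IN=(all ⊤)   OUT=(all ⊤)
  B5:   IN=(all ⊤)   OUT={b:1, d:-3; rest ⊤}
  B6:   IN=(all ⊤)   OUT={d:4; rest ⊤}
  B7:   IN={d:4; rest ⊤}   OUT={d:4; rest ⊤}
  B8:   IN={d:4; rest ⊤}   OUT=(all ⊤)
  B9:   IN=(all ⊤)   OUT={b:-2; rest ⊤}

Merge at B5: IN[B5] = OUT[B4] ⊔ OUT[B7] = {a: ⊤, b: ⊤, c: ⊤, d: ⊤, e: ⊤, f: ⊤}
Applying B5's transfer function to that IN value gives OUT[B5] (row B5 above).

Answer: {a: ⊤, b: 1, c: ⊤, d: -3, e: ⊤, f: ⊤}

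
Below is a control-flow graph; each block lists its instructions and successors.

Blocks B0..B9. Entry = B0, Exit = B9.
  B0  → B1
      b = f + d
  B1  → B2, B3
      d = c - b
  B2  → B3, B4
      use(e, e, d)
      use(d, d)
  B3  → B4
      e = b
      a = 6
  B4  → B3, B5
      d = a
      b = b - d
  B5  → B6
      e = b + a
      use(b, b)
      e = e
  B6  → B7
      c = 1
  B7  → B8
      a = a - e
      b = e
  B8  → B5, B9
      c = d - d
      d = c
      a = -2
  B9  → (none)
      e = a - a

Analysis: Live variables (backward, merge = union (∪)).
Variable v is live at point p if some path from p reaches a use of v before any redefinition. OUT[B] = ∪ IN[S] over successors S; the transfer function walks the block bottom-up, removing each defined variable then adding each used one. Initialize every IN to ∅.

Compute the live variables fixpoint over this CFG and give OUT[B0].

Answer: {a, b, c, e}

Trace:
Converged values:
  B0:   IN={a, c, d, e, f}   OUT={a, b, c, e}
  B1:   IN={a, b, c, e}   OUT={a, b, d, e}
  B2:   IN={a, b, d, e}   OUT={a, b}
  B3:   IN={b}   OUT={a, b}
  B4:   IN={a, b}   OUT={a, b, d}
  B5:   IN={a, b, d}   OUT={a, d, e}
  B6:   IN={a, d, e}   OUT={a, d, e}
  B7:   IN={a, d, e}   OUT={b, d}
  B8:   IN={b, d}   OUT={a, b, d}
  B9:   IN={a}   OUT={}

Merge at B0: OUT[B0] = IN[B1] = {a, b, c, e}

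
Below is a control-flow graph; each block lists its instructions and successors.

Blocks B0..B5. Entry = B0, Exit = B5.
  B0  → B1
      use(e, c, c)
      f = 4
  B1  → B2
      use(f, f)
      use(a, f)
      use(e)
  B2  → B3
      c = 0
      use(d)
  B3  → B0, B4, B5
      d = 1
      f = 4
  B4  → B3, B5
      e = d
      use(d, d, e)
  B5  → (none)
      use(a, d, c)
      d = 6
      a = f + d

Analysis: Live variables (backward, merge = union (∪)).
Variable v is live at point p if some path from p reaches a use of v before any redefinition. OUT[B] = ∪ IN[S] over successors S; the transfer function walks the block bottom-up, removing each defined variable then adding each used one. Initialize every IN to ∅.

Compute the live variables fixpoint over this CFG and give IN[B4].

Answer: {a, c, d, f}

Trace:
Per-block solution:
  B0: | IN={a, c, d, e} | OUT={a, d, e, f}
  B1: | IN={a, d, e, f} | OUT={a, d, e}
  B2: | IN={a, d, e} | OUT={a, c, e}
  B3: | IN={a, c, e} | OUT={a, c, d, e, f}
  B4: | IN={a, c, d, f} | OUT={a, c, d, e, f}
  B5: | IN={a, c, d, f} | OUT={}

Merge at B4: OUT[B4] = IN[B3] ⊔ IN[B5] = {a, c, d, e, f}
Applying B4's transfer function to that OUT value gives IN[B4] (row B4 above).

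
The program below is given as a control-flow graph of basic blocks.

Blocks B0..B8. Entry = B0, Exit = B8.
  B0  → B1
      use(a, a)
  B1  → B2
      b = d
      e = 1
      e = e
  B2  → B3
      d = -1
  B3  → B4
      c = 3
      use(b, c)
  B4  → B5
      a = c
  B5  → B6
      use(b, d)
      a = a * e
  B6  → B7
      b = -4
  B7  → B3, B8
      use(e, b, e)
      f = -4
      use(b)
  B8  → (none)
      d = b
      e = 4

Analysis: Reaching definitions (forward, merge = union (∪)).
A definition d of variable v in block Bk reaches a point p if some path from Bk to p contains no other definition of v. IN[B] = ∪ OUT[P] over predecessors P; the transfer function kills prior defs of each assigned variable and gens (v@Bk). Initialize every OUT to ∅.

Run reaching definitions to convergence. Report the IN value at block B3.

Per-block solution:
  B0:   IN={}   OUT={}
  B1:   IN={}   OUT={b@B1, e@B1}
  B2:   IN={b@B1, e@B1}   OUT={b@B1, d@B2, e@B1}
  B3:   IN={a@B5, b@B1, b@B6, c@B3, d@B2, e@B1, f@B7}   OUT={a@B5, b@B1, b@B6, c@B3, d@B2, e@B1, f@B7}
  B4:   IN={a@B5, b@B1, b@B6, c@B3, d@B2, e@B1, f@B7}   OUT={a@B4, b@B1, b@B6, c@B3, d@B2, e@B1, f@B7}
  B5:   IN={a@B4, b@B1, b@B6, c@B3, d@B2, e@B1, f@B7}   OUT={a@B5, b@B1, b@B6, c@B3, d@B2, e@B1, f@B7}
  B6:   IN={a@B5, b@B1, b@B6, c@B3, d@B2, e@B1, f@B7}   OUT={a@B5, b@B6, c@B3, d@B2, e@B1, f@B7}
  B7:   IN={a@B5, b@B6, c@B3, d@B2, e@B1, f@B7}   OUT={a@B5, b@B6, c@B3, d@B2, e@B1, f@B7}
  B8:   IN={a@B5, b@B6, c@B3, d@B2, e@B1, f@B7}   OUT={a@B5, b@B6, c@B3, d@B8, e@B8, f@B7}

Merge at B3: IN[B3] = OUT[B2] ⊔ OUT[B7] = {a@B5, b@B1, b@B6, c@B3, d@B2, e@B1, f@B7}

Answer: {a@B5, b@B1, b@B6, c@B3, d@B2, e@B1, f@B7}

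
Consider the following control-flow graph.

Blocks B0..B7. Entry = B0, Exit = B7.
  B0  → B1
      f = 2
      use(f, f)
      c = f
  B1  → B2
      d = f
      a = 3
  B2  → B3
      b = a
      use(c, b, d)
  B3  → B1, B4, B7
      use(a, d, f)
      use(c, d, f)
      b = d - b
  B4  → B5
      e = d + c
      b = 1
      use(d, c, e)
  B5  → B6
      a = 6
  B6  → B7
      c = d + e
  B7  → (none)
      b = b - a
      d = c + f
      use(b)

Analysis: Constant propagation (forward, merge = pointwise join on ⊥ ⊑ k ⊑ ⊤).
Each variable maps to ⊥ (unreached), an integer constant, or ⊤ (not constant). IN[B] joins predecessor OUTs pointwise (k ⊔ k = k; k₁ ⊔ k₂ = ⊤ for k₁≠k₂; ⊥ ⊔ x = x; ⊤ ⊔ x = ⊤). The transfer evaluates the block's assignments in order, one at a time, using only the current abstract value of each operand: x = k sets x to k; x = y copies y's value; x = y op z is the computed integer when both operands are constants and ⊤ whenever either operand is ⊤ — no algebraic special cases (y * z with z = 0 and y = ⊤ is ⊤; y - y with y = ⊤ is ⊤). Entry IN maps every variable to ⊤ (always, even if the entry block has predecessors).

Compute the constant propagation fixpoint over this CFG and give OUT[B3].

Answer: {a: 3, b: -1, c: 2, d: 2, e: ⊤, f: 2}

Derivation:
Converged values:
  B0: | IN=(all ⊤) | OUT={c:2, f:2; rest ⊤}
  B1: | IN={c:2, f:2; rest ⊤} | OUT={a:3, c:2, d:2, f:2; rest ⊤}
  B2: | IN={a:3, c:2, d:2, f:2; rest ⊤} | OUT={a:3, b:3, c:2, d:2, f:2; rest ⊤}
  B3: | IN={a:3, b:3, c:2, d:2, f:2; rest ⊤} | OUT={a:3, b:-1, c:2, d:2, f:2; rest ⊤}
  B4: | IN={a:3, b:-1, c:2, d:2, f:2; rest ⊤} | OUT={a:3, b:1, c:2, d:2, e:4, f:2; rest ⊤}
  B5: | IN={a:3, b:1, c:2, d:2, e:4, f:2; rest ⊤} | OUT={a:6, b:1, c:2, d:2, e:4, f:2; rest ⊤}
  B6: | IN={a:6, b:1, c:2, d:2, e:4, f:2; rest ⊤} | OUT={a:6, b:1, c:6, d:2, e:4, f:2; rest ⊤}
  B7: | IN={d:2, f:2; rest ⊤} | OUT={f:2; rest ⊤}

Merge at B3: IN[B3] = OUT[B2] = {a: 3, b: 3, c: 2, d: 2, e: ⊤, f: 2}
Applying B3's transfer function to that IN value gives OUT[B3] (row B3 above).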